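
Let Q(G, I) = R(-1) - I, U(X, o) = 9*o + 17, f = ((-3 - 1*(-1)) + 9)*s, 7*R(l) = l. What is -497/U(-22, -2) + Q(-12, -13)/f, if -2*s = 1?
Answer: 24173/49 ≈ 493.33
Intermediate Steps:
s = -½ (s = -½*1 = -½ ≈ -0.50000)
R(l) = l/7
f = -7/2 (f = ((-3 - 1*(-1)) + 9)*(-½) = ((-3 + 1) + 9)*(-½) = (-2 + 9)*(-½) = 7*(-½) = -7/2 ≈ -3.5000)
U(X, o) = 17 + 9*o
Q(G, I) = -⅐ - I (Q(G, I) = (⅐)*(-1) - I = -⅐ - I)
-497/U(-22, -2) + Q(-12, -13)/f = -497/(17 + 9*(-2)) + (-⅐ - 1*(-13))/(-7/2) = -497/(17 - 18) + (-⅐ + 13)*(-2/7) = -497/(-1) + (90/7)*(-2/7) = -497*(-1) - 180/49 = 497 - 180/49 = 24173/49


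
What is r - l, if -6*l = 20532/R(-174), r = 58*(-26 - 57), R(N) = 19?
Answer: -88044/19 ≈ -4633.9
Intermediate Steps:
r = -4814 (r = 58*(-83) = -4814)
l = -3422/19 ≈ -180.11
r - l = -4814 - 1*(-3422/19) = -4814 + 3422/19 = -88044/19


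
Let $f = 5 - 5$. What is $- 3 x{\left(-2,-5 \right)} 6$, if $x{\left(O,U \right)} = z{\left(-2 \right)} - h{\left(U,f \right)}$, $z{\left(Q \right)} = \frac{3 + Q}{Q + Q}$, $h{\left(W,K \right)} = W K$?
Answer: $\frac{9}{2} \approx 4.5$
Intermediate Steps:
$f = 0$ ($f = 5 - 5 = 0$)
$h{\left(W,K \right)} = K W$
$z{\left(Q \right)} = \frac{3 + Q}{2 Q}$
$x{\left(O,U \right)} = - \frac{1}{4}$ ($x{\left(O,U \right)} = \frac{3 - 2}{2 \left(-2\right)} - 0 U = \frac{1}{2} \left(- \frac{1}{2}\right) 1 - 0 = - \frac{1}{4} + 0 = - \frac{1}{4}$)
$- 3 x{\left(-2,-5 \right)} 6 = \left(-3\right) \left(- \frac{1}{4}\right) 6 = \frac{3}{4} \cdot 6 = \frac{9}{2}$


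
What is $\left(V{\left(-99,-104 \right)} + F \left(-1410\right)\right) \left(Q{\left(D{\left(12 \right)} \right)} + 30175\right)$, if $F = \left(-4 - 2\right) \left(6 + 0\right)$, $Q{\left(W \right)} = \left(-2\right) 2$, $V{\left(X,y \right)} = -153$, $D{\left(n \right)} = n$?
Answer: $1526863797$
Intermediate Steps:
$Q{\left(W \right)} = -4$
$F = -36$ ($F = \left(-6\right) 6 = -36$)
$\left(V{\left(-99,-104 \right)} + F \left(-1410\right)\right) \left(Q{\left(D{\left(12 \right)} \right)} + 30175\right) = \left(-153 - -50760\right) \left(-4 + 30175\right) = \left(-153 + 50760\right) 30171 = 50607 \cdot 30171 = 1526863797$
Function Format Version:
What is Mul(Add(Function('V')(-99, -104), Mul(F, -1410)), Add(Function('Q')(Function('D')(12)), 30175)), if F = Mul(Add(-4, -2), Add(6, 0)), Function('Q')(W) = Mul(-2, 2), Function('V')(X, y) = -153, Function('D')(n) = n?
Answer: 1526863797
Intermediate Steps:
Function('Q')(W) = -4
F = -36 (F = Mul(-6, 6) = -36)
Mul(Add(Function('V')(-99, -104), Mul(F, -1410)), Add(Function('Q')(Function('D')(12)), 30175)) = Mul(Add(-153, Mul(-36, -1410)), Add(-4, 30175)) = Mul(Add(-153, 50760), 30171) = Mul(50607, 30171) = 1526863797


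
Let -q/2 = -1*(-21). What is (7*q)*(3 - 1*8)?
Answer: 1470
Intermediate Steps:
q = -42 (q = -(-2)*(-21) = -2*21 = -42)
(7*q)*(3 - 1*8) = (7*(-42))*(3 - 1*8) = -294*(3 - 8) = -294*(-5) = 1470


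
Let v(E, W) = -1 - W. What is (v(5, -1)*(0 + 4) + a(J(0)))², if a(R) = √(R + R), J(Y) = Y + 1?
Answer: 2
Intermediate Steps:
J(Y) = 1 + Y
a(R) = √2*√R (a(R) = √(2*R) = √2*√R)
(v(5, -1)*(0 + 4) + a(J(0)))² = ((-1 - 1*(-1))*(0 + 4) + √2*√(1 + 0))² = ((-1 + 1)*4 + √2*√1)² = (0*4 + √2*1)² = (0 + √2)² = (√2)² = 2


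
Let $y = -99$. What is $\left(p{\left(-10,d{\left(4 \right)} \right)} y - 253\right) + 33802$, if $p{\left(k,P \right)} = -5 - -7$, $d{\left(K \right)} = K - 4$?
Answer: $33351$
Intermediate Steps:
$d{\left(K \right)} = -4 + K$
$p{\left(k,P \right)} = 2$ ($p{\left(k,P \right)} = -5 + 7 = 2$)
$\left(p{\left(-10,d{\left(4 \right)} \right)} y - 253\right) + 33802 = \left(2 \left(-99\right) - 253\right) + 33802 = \left(-198 - 253\right) + 33802 = -451 + 33802 = 33351$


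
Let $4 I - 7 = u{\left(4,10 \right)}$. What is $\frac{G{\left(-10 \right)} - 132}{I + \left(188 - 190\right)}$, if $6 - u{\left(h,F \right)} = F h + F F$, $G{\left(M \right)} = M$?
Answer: $\frac{568}{135} \approx 4.2074$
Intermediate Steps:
$u{\left(h,F \right)} = 6 - F^{2} - F h$ ($u{\left(h,F \right)} = 6 - \left(F h + F F\right) = 6 - \left(F h + F^{2}\right) = 6 - \left(F^{2} + F h\right) = 6 - F^{2} - F h$)
$I = - \frac{127}{4}$ ($I = \frac{7}{4} + \frac{6 - 10^{2} - 10 \cdot 4}{4} = \frac{7}{4} + \frac{6 - 100 - 40}{4} = \frac{7}{4} + \frac{1}{4} \left(-134\right) = \frac{7}{4} - \frac{67}{2} = - \frac{127}{4} \approx -31.75$)
$\frac{G{\left(-10 \right)} - 132}{I + \left(188 - 190\right)} = \frac{-10 - 132}{- \frac{127}{4} + \left(188 - 190\right)} = \frac{1}{- \frac{127}{4} - 2} \left(-142\right) = \frac{1}{- \frac{135}{4}} \left(-142\right) = \left(- \frac{4}{135}\right) \left(-142\right) = \frac{568}{135}$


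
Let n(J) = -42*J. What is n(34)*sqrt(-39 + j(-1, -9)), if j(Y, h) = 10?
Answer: -1428*I*sqrt(29) ≈ -7690.0*I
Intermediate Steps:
n(34)*sqrt(-39 + j(-1, -9)) = (-42*34)*sqrt(-39 + 10) = -1428*I*sqrt(29)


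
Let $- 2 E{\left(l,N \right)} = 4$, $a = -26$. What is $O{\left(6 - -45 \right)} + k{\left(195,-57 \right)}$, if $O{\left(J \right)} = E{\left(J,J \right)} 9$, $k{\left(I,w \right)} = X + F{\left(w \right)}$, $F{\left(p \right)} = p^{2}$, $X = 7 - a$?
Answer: $3264$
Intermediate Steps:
$X = 33$ ($X = 7 - -26 = 7 + 26 = 33$)
$E{\left(l,N \right)} = -2$ ($E{\left(l,N \right)} = \left(- \frac{1}{2}\right) 4 = -2$)
$k{\left(I,w \right)} = 33 + w^{2}$
$O{\left(J \right)} = -18$ ($O{\left(J \right)} = \left(-2\right) 9 = -18$)
$O{\left(6 - -45 \right)} + k{\left(195,-57 \right)} = -18 + \left(33 + \left(-57\right)^{2}\right) = -18 + \left(33 + 3249\right) = -18 + 3282 = 3264$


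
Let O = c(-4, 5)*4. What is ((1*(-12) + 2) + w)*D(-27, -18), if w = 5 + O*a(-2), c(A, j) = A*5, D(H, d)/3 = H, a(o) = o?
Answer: -12555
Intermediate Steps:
D(H, d) = 3*H
c(A, j) = 5*A
O = -80 (O = (5*(-4))*4 = -20*4 = -80)
w = 165 (w = 5 - 80*(-2) = 5 + 160 = 165)
((1*(-12) + 2) + w)*D(-27, -18) = ((1*(-12) + 2) + 165)*(3*(-27)) = ((-12 + 2) + 165)*(-81) = (-10 + 165)*(-81) = 155*(-81) = -12555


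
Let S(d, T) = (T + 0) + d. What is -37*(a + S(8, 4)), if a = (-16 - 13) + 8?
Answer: 333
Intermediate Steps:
S(d, T) = T + d
a = -21 (a = -29 + 8 = -21)
-37*(a + S(8, 4)) = -37*(-21 + (4 + 8)) = -37*(-21 + 12) = -37*(-9) = 333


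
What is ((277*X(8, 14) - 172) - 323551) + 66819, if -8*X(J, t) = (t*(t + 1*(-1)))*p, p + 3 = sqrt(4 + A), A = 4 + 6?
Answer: -951995/4 - 25207*sqrt(14)/4 ≈ -2.6158e+5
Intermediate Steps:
A = 10
p = -3 + sqrt(14) (p = -3 + sqrt(4 + 10) = -3 + sqrt(14) ≈ 0.74166)
X(J, t) = -t*(-1 + t)*(-3 + sqrt(14))/8 (X(J, t) = -t*(t + 1*(-1))*(-3 + sqrt(14))/8 = -t*(t - 1)*(-3 + sqrt(14))/8 = -t*(-1 + t)*(-3 + sqrt(14))/8)
((277*X(8, 14) - 172) - 323551) + 66819 = ((277*((1/8)*14*(-1 + 14)*(3 - sqrt(14))) - 172) - 323551) + 66819 = ((277*((1/8)*14*13*(3 - sqrt(14))) - 172) - 323551) + 66819 = ((277*(273/4 - 91*sqrt(14)/4) - 172) - 323551) + 66819 = (((75621/4 - 25207*sqrt(14)/4) - 172) - 323551) + 66819 = ((74933/4 - 25207*sqrt(14)/4) - 323551) + 66819 = (-1219271/4 - 25207*sqrt(14)/4) + 66819 = -951995/4 - 25207*sqrt(14)/4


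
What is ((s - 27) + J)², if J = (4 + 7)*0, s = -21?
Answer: 2304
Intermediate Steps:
J = 0 (J = 11*0 = 0)
((s - 27) + J)² = ((-21 - 27) + 0)² = (-48 + 0)² = (-48)² = 2304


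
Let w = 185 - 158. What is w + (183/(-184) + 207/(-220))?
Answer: 253653/10120 ≈ 25.065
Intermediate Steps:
w = 27
w + (183/(-184) + 207/(-220)) = 27 + (183/(-184) + 207/(-220)) = 27 + (183*(-1/184) + 207*(-1/220)) = 27 + (-183/184 - 207/220) = 27 - 19587/10120 = 253653/10120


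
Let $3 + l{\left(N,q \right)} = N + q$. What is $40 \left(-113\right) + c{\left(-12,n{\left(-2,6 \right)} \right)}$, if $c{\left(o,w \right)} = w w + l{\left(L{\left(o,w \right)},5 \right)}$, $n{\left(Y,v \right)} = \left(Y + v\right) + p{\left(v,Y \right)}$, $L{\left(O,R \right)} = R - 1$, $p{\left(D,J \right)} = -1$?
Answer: $-4507$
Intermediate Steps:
$L{\left(O,R \right)} = -1 + R$
$l{\left(N,q \right)} = -3 + N + q$ ($l{\left(N,q \right)} = -3 + \left(N + q\right) = -3 + N + q$)
$n{\left(Y,v \right)} = -1 + Y + v$ ($n{\left(Y,v \right)} = \left(Y + v\right) - 1 = -1 + Y + v$)
$c{\left(o,w \right)} = 1 + w + w^{2}$ ($c{\left(o,w \right)} = w w + \left(-3 + \left(-1 + w\right) + 5\right) = w^{2} + \left(1 + w\right) = 1 + w + w^{2}$)
$40 \left(-113\right) + c{\left(-12,n{\left(-2,6 \right)} \right)} = 40 \left(-113\right) + \left(1 - -3 + \left(-1 - 2 + 6\right)^{2}\right) = -4520 + \left(1 + 3 + 3^{2}\right) = -4520 + \left(1 + 3 + 9\right) = -4520 + 13 = -4507$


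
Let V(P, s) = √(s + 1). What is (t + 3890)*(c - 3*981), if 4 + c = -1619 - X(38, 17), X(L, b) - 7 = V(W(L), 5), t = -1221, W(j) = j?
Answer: -12205337 - 2669*√6 ≈ -1.2212e+7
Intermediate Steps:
V(P, s) = √(1 + s)
X(L, b) = 7 + √6 (X(L, b) = 7 + √(1 + 5) = 7 + √6)
c = -1630 - √6 (c = -4 + (-1619 - (7 + √6)) = -4 + (-1619 + (-7 - √6)) = -4 + (-1626 - √6) = -1630 - √6 ≈ -1632.4)
(t + 3890)*(c - 3*981) = (-1221 + 3890)*((-1630 - √6) - 3*981) = 2669*((-1630 - √6) - 2943) = 2669*(-4573 - √6) = -12205337 - 2669*√6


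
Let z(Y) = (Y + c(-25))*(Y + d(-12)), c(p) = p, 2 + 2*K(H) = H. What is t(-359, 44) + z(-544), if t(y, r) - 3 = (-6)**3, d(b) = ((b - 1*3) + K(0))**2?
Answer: 163659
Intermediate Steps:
K(H) = -1 + H/2
d(b) = (-4 + b)**2 (d(b) = ((b - 1*3) + (-1 + (1/2)*0))**2 = ((b - 3) + (-1 + 0))**2 = ((-3 + b) - 1)**2 = (-4 + b)**2)
t(y, r) = -213 (t(y, r) = 3 + (-6)**3 = 3 - 216 = -213)
z(Y) = (-25 + Y)*(256 + Y) (z(Y) = (Y - 25)*(Y + (-4 - 12)**2) = (-25 + Y)*(Y + (-16)**2) = (-25 + Y)*(Y + 256) = (-25 + Y)*(256 + Y))
t(-359, 44) + z(-544) = -213 + (-6400 + (-544)**2 + 231*(-544)) = -213 + (-6400 + 295936 - 125664) = -213 + 163872 = 163659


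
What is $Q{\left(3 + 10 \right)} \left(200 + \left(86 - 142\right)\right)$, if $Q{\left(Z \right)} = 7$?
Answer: $1008$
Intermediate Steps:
$Q{\left(3 + 10 \right)} \left(200 + \left(86 - 142\right)\right) = 7 \left(200 + \left(86 - 142\right)\right) = 7 \left(200 - 56\right) = 7 \cdot 144 = 1008$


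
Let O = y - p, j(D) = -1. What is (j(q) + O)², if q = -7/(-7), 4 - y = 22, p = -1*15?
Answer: 16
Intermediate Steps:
p = -15
y = -18 (y = 4 - 1*22 = 4 - 22 = -18)
q = 1 (q = -7*(-⅐) = 1)
O = -3 (O = -18 - 1*(-15) = -18 + 15 = -3)
(j(q) + O)² = (-1 - 3)² = (-4)² = 16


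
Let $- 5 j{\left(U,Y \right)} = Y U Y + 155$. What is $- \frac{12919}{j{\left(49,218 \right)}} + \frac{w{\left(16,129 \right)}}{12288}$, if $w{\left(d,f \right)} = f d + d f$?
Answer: $\frac{108407893}{298090368} \approx 0.36367$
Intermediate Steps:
$j{\left(U,Y \right)} = -31 - \frac{U Y^{2}}{5}$ ($j{\left(U,Y \right)} = - \frac{Y U Y + 155}{5} = - \frac{U Y Y + 155}{5} = - \frac{U Y^{2} + 155}{5} = - \frac{155 + U Y^{2}}{5} = -31 - \frac{U Y^{2}}{5}$)
$w{\left(d,f \right)} = 2 d f$ ($w{\left(d,f \right)} = d f + d f = 2 d f$)
$- \frac{12919}{j{\left(49,218 \right)}} + \frac{w{\left(16,129 \right)}}{12288} = - \frac{12919}{-31 - \frac{49 \cdot 218^{2}}{5}} + \frac{2 \cdot 16 \cdot 129}{12288} = - \frac{12919}{-31 - \frac{49}{5} \cdot 47524} + 4128 \cdot \frac{1}{12288} = - \frac{12919}{-31 - \frac{2328676}{5}} + \frac{43}{128} = - \frac{12919}{- \frac{2328831}{5}} + \frac{43}{128} = \left(-12919\right) \left(- \frac{5}{2328831}\right) + \frac{43}{128} = \frac{64595}{2328831} + \frac{43}{128} = \frac{108407893}{298090368}$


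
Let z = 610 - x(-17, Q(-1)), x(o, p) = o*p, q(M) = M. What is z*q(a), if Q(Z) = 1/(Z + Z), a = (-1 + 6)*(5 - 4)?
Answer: 6015/2 ≈ 3007.5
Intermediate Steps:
a = 5 (a = 5*1 = 5)
Q(Z) = 1/(2*Z)
z = 1203/2 (z = 610 - (-17)*(1/2)/(-1) = 610 - (-17)*(1/2)*(-1) = 610 - (-17)*(-1)/2 = 610 - 1*17/2 = 610 - 17/2 = 1203/2 ≈ 601.50)
z*q(a) = (1203/2)*5 = 6015/2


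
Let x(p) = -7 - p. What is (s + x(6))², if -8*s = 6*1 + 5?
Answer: 13225/64 ≈ 206.64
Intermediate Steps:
s = -11/8 (s = -(6*1 + 5)/8 = -(6 + 5)/8 = -⅛*11 = -11/8 ≈ -1.3750)
(s + x(6))² = (-11/8 + (-7 - 1*6))² = (-11/8 + (-7 - 6))² = (-11/8 - 13)² = (-115/8)² = 13225/64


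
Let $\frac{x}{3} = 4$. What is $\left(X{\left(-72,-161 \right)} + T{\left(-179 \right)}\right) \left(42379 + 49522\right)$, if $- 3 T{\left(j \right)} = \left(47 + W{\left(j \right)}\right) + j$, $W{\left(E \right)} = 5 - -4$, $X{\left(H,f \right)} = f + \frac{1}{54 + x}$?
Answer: $- \frac{727764019}{66} \approx -1.1027 \cdot 10^{7}$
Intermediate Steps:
$x = 12$ ($x = 3 \cdot 4 = 12$)
$X{\left(H,f \right)} = \frac{1}{66} + f$ ($X{\left(H,f \right)} = f + \frac{1}{54 + 12} = f + \frac{1}{66} = \frac{1}{66} + f$)
$W{\left(E \right)} = 9$ ($W{\left(E \right)} = 5 + 4 = 9$)
$T{\left(j \right)} = - \frac{56}{3} - \frac{j}{3}$ ($T{\left(j \right)} = - \frac{\left(47 + 9\right) + j}{3} = - \frac{56 + j}{3} = - \frac{56}{3} - \frac{j}{3}$)
$\left(X{\left(-72,-161 \right)} + T{\left(-179 \right)}\right) \left(42379 + 49522\right) = \left(\left(\frac{1}{66} - 161\right) - -41\right) \left(42379 + 49522\right) = \left(- \frac{10625}{66} + \left(- \frac{56}{3} + \frac{179}{3}\right)\right) 91901 = \left(- \frac{10625}{66} + 41\right) 91901 = \left(- \frac{7919}{66}\right) 91901 = - \frac{727764019}{66}$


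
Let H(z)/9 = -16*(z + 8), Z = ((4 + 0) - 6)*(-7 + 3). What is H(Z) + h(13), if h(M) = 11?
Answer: -2293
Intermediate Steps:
Z = 8 (Z = (4 - 6)*(-4) = -2*(-4) = 8)
H(z) = -1152 - 144*z (H(z) = 9*(-16*(z + 8)) = 9*(-16*(8 + z)) = 9*(-128 - 16*z) = -1152 - 144*z)
H(Z) + h(13) = (-1152 - 144*8) + 11 = (-1152 - 1152) + 11 = -2304 + 11 = -2293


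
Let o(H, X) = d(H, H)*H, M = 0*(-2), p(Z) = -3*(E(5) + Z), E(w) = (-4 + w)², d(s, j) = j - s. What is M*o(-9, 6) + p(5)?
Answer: -18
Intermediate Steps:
p(Z) = -3 - 3*Z (p(Z) = -3*((-4 + 5)² + Z) = -3*(1² + Z) = -3*(1 + Z) = -3 - 3*Z)
M = 0
o(H, X) = 0 (o(H, X) = (H - H)*H = 0*H = 0)
M*o(-9, 6) + p(5) = 0*0 + (-3 - 3*5) = 0 + (-3 - 15) = 0 - 18 = -18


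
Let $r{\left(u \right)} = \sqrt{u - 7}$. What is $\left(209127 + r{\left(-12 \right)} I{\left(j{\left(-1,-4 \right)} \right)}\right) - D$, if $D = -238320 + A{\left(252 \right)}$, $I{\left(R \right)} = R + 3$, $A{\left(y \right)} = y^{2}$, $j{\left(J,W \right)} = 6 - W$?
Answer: $383943 + 13 i \sqrt{19} \approx 3.8394 \cdot 10^{5} + 56.666 i$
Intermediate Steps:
$r{\left(u \right)} = \sqrt{-7 + u}$
$I{\left(R \right)} = 3 + R$
$D = -174816$ ($D = -238320 + 252^{2} = -238320 + 63504 = -174816$)
$\left(209127 + r{\left(-12 \right)} I{\left(j{\left(-1,-4 \right)} \right)}\right) - D = \left(209127 + \sqrt{-7 - 12} \left(3 + \left(6 - -4\right)\right)\right) - -174816 = \left(209127 + \sqrt{-19} \left(3 + \left(6 + 4\right)\right)\right) + 174816 = \left(209127 + i \sqrt{19} \left(3 + 10\right)\right) + 174816 = \left(209127 + i \sqrt{19} \cdot 13\right) + 174816 = \left(209127 + 13 i \sqrt{19}\right) + 174816 = 383943 + 13 i \sqrt{19}$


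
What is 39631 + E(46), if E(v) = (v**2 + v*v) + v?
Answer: 43909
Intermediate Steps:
E(v) = v + 2*v**2 (E(v) = (v**2 + v**2) + v = 2*v**2 + v = v + 2*v**2)
39631 + E(46) = 39631 + 46*(1 + 2*46) = 39631 + 46*(1 + 92) = 39631 + 46*93 = 39631 + 4278 = 43909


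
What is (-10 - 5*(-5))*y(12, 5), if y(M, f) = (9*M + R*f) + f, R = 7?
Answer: 2220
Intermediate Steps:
y(M, f) = 8*f + 9*M (y(M, f) = (9*M + 7*f) + f = (7*f + 9*M) + f = 8*f + 9*M)
(-10 - 5*(-5))*y(12, 5) = (-10 - 5*(-5))*(8*5 + 9*12) = (-10 + 25)*(40 + 108) = 15*148 = 2220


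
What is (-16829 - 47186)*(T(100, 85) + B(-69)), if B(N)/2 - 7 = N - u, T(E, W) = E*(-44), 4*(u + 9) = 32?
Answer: 289475830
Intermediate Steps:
u = -1 (u = -9 + (¼)*32 = -9 + 8 = -1)
T(E, W) = -44*E
B(N) = 16 + 2*N (B(N) = 14 + 2*(N - 1*(-1)) = 14 + 2*(N + 1) = 14 + 2*(1 + N) = 14 + (2 + 2*N) = 16 + 2*N)
(-16829 - 47186)*(T(100, 85) + B(-69)) = (-16829 - 47186)*(-44*100 + (16 + 2*(-69))) = -64015*(-4400 + (16 - 138)) = -64015*(-4400 - 122) = -64015*(-4522) = 289475830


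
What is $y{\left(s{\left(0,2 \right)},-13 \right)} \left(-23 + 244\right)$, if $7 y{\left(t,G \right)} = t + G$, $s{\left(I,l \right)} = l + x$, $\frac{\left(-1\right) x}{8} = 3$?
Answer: $-1105$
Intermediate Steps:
$x = -24$ ($x = \left(-8\right) 3 = -24$)
$s{\left(I,l \right)} = -24 + l$ ($s{\left(I,l \right)} = l - 24 = -24 + l$)
$y{\left(t,G \right)} = \frac{G}{7} + \frac{t}{7}$ ($y{\left(t,G \right)} = \frac{t + G}{7} = \frac{G + t}{7} = \frac{G}{7} + \frac{t}{7}$)
$y{\left(s{\left(0,2 \right)},-13 \right)} \left(-23 + 244\right) = \left(\frac{1}{7} \left(-13\right) + \frac{-24 + 2}{7}\right) \left(-23 + 244\right) = \left(- \frac{13}{7} + \frac{1}{7} \left(-22\right)\right) 221 = \left(- \frac{13}{7} - \frac{22}{7}\right) 221 = \left(-5\right) 221 = -1105$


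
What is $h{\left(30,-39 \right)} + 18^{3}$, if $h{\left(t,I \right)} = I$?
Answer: $5793$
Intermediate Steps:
$h{\left(30,-39 \right)} + 18^{3} = -39 + 18^{3} = -39 + 5832 = 5793$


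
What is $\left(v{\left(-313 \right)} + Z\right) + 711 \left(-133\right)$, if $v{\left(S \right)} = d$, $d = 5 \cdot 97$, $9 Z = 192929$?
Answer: $- \frac{653773}{9} \approx -72642.0$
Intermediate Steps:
$Z = \frac{192929}{9}$ ($Z = \frac{1}{9} \cdot 192929 = \frac{192929}{9} \approx 21437.0$)
$d = 485$
$v{\left(S \right)} = 485$
$\left(v{\left(-313 \right)} + Z\right) + 711 \left(-133\right) = \left(485 + \frac{192929}{9}\right) + 711 \left(-133\right) = \frac{197294}{9} - 94563 = - \frac{653773}{9}$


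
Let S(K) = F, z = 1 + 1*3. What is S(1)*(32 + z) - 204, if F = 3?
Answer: -96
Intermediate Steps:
z = 4 (z = 1 + 3 = 4)
S(K) = 3
S(1)*(32 + z) - 204 = 3*(32 + 4) - 204 = 3*36 - 204 = 108 - 204 = -96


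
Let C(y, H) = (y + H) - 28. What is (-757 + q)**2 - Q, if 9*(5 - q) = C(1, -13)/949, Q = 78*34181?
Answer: -153237534415094/72948681 ≈ -2.1006e+6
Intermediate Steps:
Q = 2666118
C(y, H) = -28 + H + y (C(y, H) = (H + y) - 28 = -28 + H + y)
q = 42745/8541 (q = 5 - (-28 - 13 + 1)/(9*949) = 5 - (-40)/(9*949) = 5 - 1/9*(-40/949) = 5 + 40/8541 = 42745/8541 ≈ 5.0047)
(-757 + q)**2 - Q = (-757 + 42745/8541)**2 - 1*2666118 = (-6422792/8541)**2 - 2666118 = 41252257075264/72948681 - 2666118 = -153237534415094/72948681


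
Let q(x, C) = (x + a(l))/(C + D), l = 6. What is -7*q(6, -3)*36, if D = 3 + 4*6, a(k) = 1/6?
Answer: -259/4 ≈ -64.750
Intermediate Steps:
a(k) = 1/6
D = 27 (D = 3 + 24 = 27)
q(x, C) = (1/6 + x)/(27 + C) (q(x, C) = (x + 1/6)/(C + 27) = (1/6 + x)/(27 + C))
-7*q(6, -3)*36 = -7*(1/6 + 6)/(27 - 3)*36 = -7*37/(24*6)*36 = -7*37/144*36 = -259/144*36 = -259/4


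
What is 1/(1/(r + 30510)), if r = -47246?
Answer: -16736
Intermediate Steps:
1/(1/(r + 30510)) = 1/(1/(-47246 + 30510)) = 1/(1/(-16736)) = 1/(-1/16736) = -16736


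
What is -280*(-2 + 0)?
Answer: 560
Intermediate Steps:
-280*(-2 + 0) = -280*(-2) = 560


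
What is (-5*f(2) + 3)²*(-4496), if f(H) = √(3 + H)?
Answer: -602464 + 134880*√5 ≈ -3.0086e+5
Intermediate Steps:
(-5*f(2) + 3)²*(-4496) = (-5*√(3 + 2) + 3)²*(-4496) = (-5*√5 + 3)²*(-4496) = (3 - 5*√5)²*(-4496) = -4496*(3 - 5*√5)²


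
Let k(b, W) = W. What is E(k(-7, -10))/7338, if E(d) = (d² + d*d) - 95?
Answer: 35/2446 ≈ 0.014309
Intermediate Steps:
E(d) = -95 + 2*d² (E(d) = (d² + d²) - 95 = 2*d² - 95 = -95 + 2*d²)
E(k(-7, -10))/7338 = (-95 + 2*(-10)²)/7338 = (-95 + 2*100)*(1/7338) = (-95 + 200)*(1/7338) = 105*(1/7338) = 35/2446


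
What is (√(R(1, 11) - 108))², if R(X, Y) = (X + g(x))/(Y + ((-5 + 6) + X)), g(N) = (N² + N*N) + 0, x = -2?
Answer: -1395/13 ≈ -107.31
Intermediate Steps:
g(N) = 2*N² (g(N) = (N² + N²) + 0 = 2*N² + 0 = 2*N²)
R(X, Y) = (8 + X)/(1 + X + Y) (R(X, Y) = (X + 2*(-2)²)/(Y + ((-5 + 6) + X)) = (X + 2*4)/(Y + (1 + X)) = (X + 8)/(1 + X + Y) = (8 + X)/(1 + X + Y))
(√(R(1, 11) - 108))² = (√((8 + 1)/(1 + 1 + 11) - 108))² = (√(9/13 - 108))² = (√(-1395/13))² = (3*I*√2015/13)² = -1395/13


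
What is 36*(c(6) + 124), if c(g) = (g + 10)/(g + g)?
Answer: 4512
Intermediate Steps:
c(g) = (10 + g)/(2*g) (c(g) = (10 + g)/((2*g)) = (10 + g)*(1/(2*g)) = (10 + g)/(2*g))
36*(c(6) + 124) = 36*((½)*(10 + 6)/6 + 124) = 36*((½)*(⅙)*16 + 124) = 36*(4/3 + 124) = 36*(376/3) = 4512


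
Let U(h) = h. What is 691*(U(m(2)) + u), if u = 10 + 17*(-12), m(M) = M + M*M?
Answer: -129908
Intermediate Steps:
m(M) = M + M²
u = -194 (u = 10 - 204 = -194)
691*(U(m(2)) + u) = 691*(2*(1 + 2) - 194) = 691*(2*3 - 194) = 691*(6 - 194) = 691*(-188) = -129908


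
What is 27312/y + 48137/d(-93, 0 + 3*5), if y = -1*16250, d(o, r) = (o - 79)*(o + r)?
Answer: 15992633/8385000 ≈ 1.9073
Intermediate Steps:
d(o, r) = (-79 + o)*(o + r)
y = -16250
27312/y + 48137/d(-93, 0 + 3*5) = 27312/(-16250) + 48137/((-93)**2 - 79*(-93) - 79*(0 + 3*5) - 93*(0 + 3*5)) = 27312*(-1/16250) + 48137/(8649 + 7347 - 79*(0 + 15) - 93*(0 + 15)) = -13656/8125 + 48137/(8649 + 7347 - 79*15 - 93*15) = -13656/8125 + 48137/(8649 + 7347 - 1185 - 1395) = -13656/8125 + 48137/13416 = 15992633/8385000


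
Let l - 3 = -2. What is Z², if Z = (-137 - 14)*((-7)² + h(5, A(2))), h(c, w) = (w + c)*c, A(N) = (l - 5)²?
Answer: 540748516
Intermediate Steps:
l = 1 (l = 3 - 2 = 1)
A(N) = 16 (A(N) = (1 - 5)² = (-4)² = 16)
h(c, w) = c*(c + w) (h(c, w) = (c + w)*c = c*(c + w))
Z = -23254 (Z = (-137 - 14)*((-7)² + 5*(5 + 16)) = -151*(49 + 5*21) = -151*(49 + 105) = -151*154 = -23254)
Z² = (-23254)² = 540748516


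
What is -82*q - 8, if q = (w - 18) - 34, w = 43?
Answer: 730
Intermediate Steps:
q = -9 (q = (43 - 18) - 34 = 25 - 34 = -9)
-82*q - 8 = -82*(-9) - 8 = 738 - 8 = 730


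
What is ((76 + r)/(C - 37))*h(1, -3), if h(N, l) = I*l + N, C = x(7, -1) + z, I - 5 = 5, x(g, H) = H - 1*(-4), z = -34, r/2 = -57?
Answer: -551/34 ≈ -16.206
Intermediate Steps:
r = -114 (r = 2*(-57) = -114)
x(g, H) = 4 + H (x(g, H) = H + 4 = 4 + H)
I = 10 (I = 5 + 5 = 10)
C = -31 (C = (4 - 1) - 34 = 3 - 34 = -31)
h(N, l) = N + 10*l (h(N, l) = 10*l + N = N + 10*l)
((76 + r)/(C - 37))*h(1, -3) = ((76 - 114)/(-31 - 37))*(1 + 10*(-3)) = (-38/(-68))*(1 - 30) = -38*(-1/68)*(-29) = (19/34)*(-29) = -551/34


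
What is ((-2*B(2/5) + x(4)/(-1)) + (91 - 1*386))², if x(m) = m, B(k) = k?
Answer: 2247001/25 ≈ 89880.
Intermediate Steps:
((-2*B(2/5) + x(4)/(-1)) + (91 - 1*386))² = ((-4/5 + 4/(-1)) + (91 - 1*386))² = ((-4/5 + 4*(-1)) + (91 - 386))² = ((-2*⅖ - 4) - 295)² = ((-⅘ - 4) - 295)² = (-24/5 - 295)² = (-1499/5)² = 2247001/25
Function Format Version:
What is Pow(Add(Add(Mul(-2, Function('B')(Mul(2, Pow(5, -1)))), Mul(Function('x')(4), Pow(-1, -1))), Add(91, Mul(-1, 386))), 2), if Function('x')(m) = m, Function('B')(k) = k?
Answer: Rational(2247001, 25) ≈ 89880.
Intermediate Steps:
Pow(Add(Add(Mul(-2, Function('B')(Mul(2, Pow(5, -1)))), Mul(Function('x')(4), Pow(-1, -1))), Add(91, Mul(-1, 386))), 2) = Pow(Add(Add(Mul(-2, Mul(2, Pow(5, -1))), Mul(4, Pow(-1, -1))), Add(91, Mul(-1, 386))), 2) = Pow(Add(Add(Mul(-2, Mul(2, Rational(1, 5))), Mul(4, -1)), Add(91, -386)), 2) = Pow(Add(Add(Mul(-2, Rational(2, 5)), -4), -295), 2) = Pow(Add(Add(Rational(-4, 5), -4), -295), 2) = Pow(Add(Rational(-24, 5), -295), 2) = Pow(Rational(-1499, 5), 2) = Rational(2247001, 25)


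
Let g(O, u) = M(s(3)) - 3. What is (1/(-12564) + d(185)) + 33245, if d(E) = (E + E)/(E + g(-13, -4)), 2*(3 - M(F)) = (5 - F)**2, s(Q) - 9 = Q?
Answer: 44695948273/1344348 ≈ 33247.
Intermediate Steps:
s(Q) = 9 + Q
M(F) = 3 - (5 - F)**2/2
g(O, u) = -49/2 (g(O, u) = (3 - (-5 + (9 + 3))**2/2) - 3 = (3 - (-5 + 12)**2/2) - 3 = (3 - 1/2*7**2) - 3 = (3 - 1/2*49) - 3 = (3 - 49/2) - 3 = -43/2 - 3 = -49/2)
d(E) = 2*E/(-49/2 + E) (d(E) = (E + E)/(E - 49/2) = (2*E)/(-49/2 + E) = 2*E/(-49/2 + E))
(1/(-12564) + d(185)) + 33245 = (1/(-12564) + 4*185/(-49 + 2*185)) + 33245 = (-1/12564 + 4*185/(-49 + 370)) + 33245 = (-1/12564 + 4*185/321) + 33245 = (-1/12564 + 4*185*(1/321)) + 33245 = (-1/12564 + 740/321) + 33245 = 3099013/1344348 + 33245 = 44695948273/1344348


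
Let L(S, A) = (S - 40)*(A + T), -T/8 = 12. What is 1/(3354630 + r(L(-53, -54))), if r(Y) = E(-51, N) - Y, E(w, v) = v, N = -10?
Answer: 1/3340670 ≈ 2.9934e-7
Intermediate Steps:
T = -96 (T = -8*12 = -96)
L(S, A) = (-96 + A)*(-40 + S) (L(S, A) = (S - 40)*(A - 96) = (-40 + S)*(-96 + A) = (-96 + A)*(-40 + S))
r(Y) = -10 - Y
1/(3354630 + r(L(-53, -54))) = 1/(3354630 + (-10 - (3840 - 96*(-53) - 40*(-54) - 54*(-53)))) = 1/(3354630 + (-10 - (3840 + 5088 + 2160 + 2862))) = 1/(3354630 + (-10 - 1*13950)) = 1/(3354630 + (-10 - 13950)) = 1/(3354630 - 13960) = 1/3340670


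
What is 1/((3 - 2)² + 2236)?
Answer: 1/2237 ≈ 0.00044703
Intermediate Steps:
1/((3 - 2)² + 2236) = 1/(1² + 2236) = 1/(1 + 2236) = 1/2237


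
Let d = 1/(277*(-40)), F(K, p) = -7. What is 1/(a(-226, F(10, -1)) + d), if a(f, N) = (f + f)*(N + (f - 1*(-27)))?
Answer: 11080/1031680959 ≈ 1.0740e-5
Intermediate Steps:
d = -1/11080 (d = 1/(-11080) = -1/11080 ≈ -9.0253e-5)
a(f, N) = 2*f*(27 + N + f) (a(f, N) = (2*f)*(N + (f + 27)) = (2*f)*(N + (27 + f)) = (2*f)*(27 + N + f) = 2*f*(27 + N + f))
1/(a(-226, F(10, -1)) + d) = 1/(2*(-226)*(27 - 7 - 226) - 1/11080) = 1/(2*(-226)*(-206) - 1/11080) = 1/(93112 - 1/11080) = 1/(1031680959/11080) = 11080/1031680959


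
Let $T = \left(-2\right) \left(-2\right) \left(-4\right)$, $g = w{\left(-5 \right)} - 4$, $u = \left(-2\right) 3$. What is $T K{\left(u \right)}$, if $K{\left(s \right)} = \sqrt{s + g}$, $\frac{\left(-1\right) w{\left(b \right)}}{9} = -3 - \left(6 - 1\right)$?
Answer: $- 16 \sqrt{62} \approx -125.98$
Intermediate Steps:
$w{\left(b \right)} = 72$ ($w{\left(b \right)} = - 9 \left(-3 - \left(6 - 1\right)\right) = - 9 \left(-3 - 5\right) = \left(-9\right) \left(-8\right) = 72$)
$u = -6$
$g = 68$ ($g = 72 - 4 = 68$)
$K{\left(s \right)} = \sqrt{68 + s}$ ($K{\left(s \right)} = \sqrt{s + 68} = \sqrt{68 + s}$)
$T = -16$ ($T = 4 \left(-4\right) = -16$)
$T K{\left(u \right)} = - 16 \sqrt{68 - 6} = - 16 \sqrt{62}$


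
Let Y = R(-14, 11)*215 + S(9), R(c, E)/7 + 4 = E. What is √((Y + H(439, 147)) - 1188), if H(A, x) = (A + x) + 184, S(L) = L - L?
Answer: √10117 ≈ 100.58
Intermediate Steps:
R(c, E) = -28 + 7*E
S(L) = 0
H(A, x) = 184 + A + x
Y = 10535 (Y = (-28 + 7*11)*215 + 0 = (-28 + 77)*215 + 0 = 49*215 + 0 = 10535 + 0 = 10535)
√((Y + H(439, 147)) - 1188) = √((10535 + (184 + 439 + 147)) - 1188) = √((10535 + 770) - 1188) = √(11305 - 1188) = √10117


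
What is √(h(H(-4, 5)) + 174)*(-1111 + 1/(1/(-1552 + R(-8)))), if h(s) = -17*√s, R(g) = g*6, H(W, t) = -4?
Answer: -2711*√(174 - 34*I) ≈ -35929.0 + 3477.4*I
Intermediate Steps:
R(g) = 6*g
√(h(H(-4, 5)) + 174)*(-1111 + 1/(1/(-1552 + R(-8)))) = √(-34*I + 174)*(-1111 + 1/(1/(-1552 + 6*(-8)))) = √(-34*I + 174)*(-1111 + 1/(1/(-1552 - 48))) = √(-34*I + 174)*(-1111 + 1/(1/(-1600))) = √(174 - 34*I)*(-1111 + 1/(-1/1600)) = √(174 - 34*I)*(-1111 - 1600) = √(174 - 34*I)*(-2711) = -2711*√(174 - 34*I)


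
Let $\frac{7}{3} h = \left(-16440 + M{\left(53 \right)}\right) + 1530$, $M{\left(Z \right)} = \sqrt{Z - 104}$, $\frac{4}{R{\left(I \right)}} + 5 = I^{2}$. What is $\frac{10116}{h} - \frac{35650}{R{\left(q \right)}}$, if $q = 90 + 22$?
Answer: $- \frac{16562526222476735}{148205434} - \frac{7868 i \sqrt{51}}{74102717} \approx -1.1175 \cdot 10^{8} - 0.00075825 i$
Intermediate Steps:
$q = 112$
$R{\left(I \right)} = \frac{4}{-5 + I^{2}}$
$M{\left(Z \right)} = \sqrt{-104 + Z}$
$h = -6390 + \frac{3 i \sqrt{51}}{7}$ ($h = \frac{3 \left(\left(-16440 + \sqrt{-104 + 53}\right) + 1530\right)}{7} = \frac{3 \left(\left(-16440 + \sqrt{-51}\right) + 1530\right)}{7} = \frac{3 \left(\left(-16440 + i \sqrt{51}\right) + 1530\right)}{7} = \frac{3 \left(-14910 + i \sqrt{51}\right)}{7} = -6390 + \frac{3 i \sqrt{51}}{7} \approx -6390.0 + 3.0606 i$)
$\frac{10116}{h} - \frac{35650}{R{\left(q \right)}} = \frac{10116}{-6390 + \frac{3 i \sqrt{51}}{7}} - \frac{35650}{4 \frac{1}{-5 + 112^{2}}} = \frac{10116}{-6390 + \frac{3 i \sqrt{51}}{7}} - \frac{35650}{4 \frac{1}{-5 + 12544}} = \frac{10116}{-6390 + \frac{3 i \sqrt{51}}{7}} - \frac{35650}{4 \cdot \frac{1}{12539}} = \frac{10116}{-6390 + \frac{3 i \sqrt{51}}{7}} - \frac{35650}{\frac{4}{12539}} = \frac{10116}{-6390 + \frac{3 i \sqrt{51}}{7}} - \frac{223507675}{2} = - \frac{223507675}{2} + \frac{10116}{-6390 + \frac{3 i \sqrt{51}}{7}}$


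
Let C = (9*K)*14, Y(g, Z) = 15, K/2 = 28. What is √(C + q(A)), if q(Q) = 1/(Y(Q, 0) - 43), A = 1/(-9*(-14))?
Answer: √1382969/14 ≈ 84.000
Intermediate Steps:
K = 56 (K = 2*28 = 56)
A = 1/126 ≈ 0.0079365
q(Q) = -1/28 (q(Q) = 1/(15 - 43) = 1/(-28) = -1/28)
C = 7056 (C = (9*56)*14 = 504*14 = 7056)
√(C + q(A)) = √(7056 - 1/28) = √(197567/28) = √1382969/14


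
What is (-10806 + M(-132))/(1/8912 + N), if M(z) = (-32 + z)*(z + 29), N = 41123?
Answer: 54238432/366488177 ≈ 0.14799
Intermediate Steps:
M(z) = (-32 + z)*(29 + z)
(-10806 + M(-132))/(1/8912 + N) = (-10806 + (-928 + (-132)² - 3*(-132)))/(1/8912 + 41123) = (-10806 + (-928 + 17424 + 396))/(1/8912 + 41123) = (-10806 + 16892)/(366488177/8912) = 6086*(8912/366488177) = 54238432/366488177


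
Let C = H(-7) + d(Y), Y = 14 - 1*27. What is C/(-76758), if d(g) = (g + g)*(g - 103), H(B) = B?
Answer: -1003/25586 ≈ -0.039201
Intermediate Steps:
Y = -13 (Y = 14 - 27 = -13)
d(g) = 2*g*(-103 + g) (d(g) = (2*g)*(-103 + g) = 2*g*(-103 + g))
C = 3009 (C = -7 + 2*(-13)*(-103 - 13) = -7 + 2*(-13)*(-116) = -7 + 3016 = 3009)
C/(-76758) = 3009/(-76758) = 3009*(-1/76758) = -1003/25586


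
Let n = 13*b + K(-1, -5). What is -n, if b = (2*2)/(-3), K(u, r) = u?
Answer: 55/3 ≈ 18.333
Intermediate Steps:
b = -4/3 (b = 4*(-⅓) = -4/3 ≈ -1.3333)
n = -55/3 (n = 13*(-4/3) - 1 = -52/3 - 1 = -55/3 ≈ -18.333)
-n = -1*(-55/3) = 55/3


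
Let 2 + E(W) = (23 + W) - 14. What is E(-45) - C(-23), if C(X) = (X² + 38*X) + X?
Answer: 330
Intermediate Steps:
C(X) = X² + 39*X
E(W) = 7 + W (E(W) = -2 + ((23 + W) - 14) = -2 + (9 + W) = 7 + W)
E(-45) - C(-23) = (7 - 45) - (-23)*(39 - 23) = -38 - (-23)*16 = -38 - 1*(-368) = -38 + 368 = 330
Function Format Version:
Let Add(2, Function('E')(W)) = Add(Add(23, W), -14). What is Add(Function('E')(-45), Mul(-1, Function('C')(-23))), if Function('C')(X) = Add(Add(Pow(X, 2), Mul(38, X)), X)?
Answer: 330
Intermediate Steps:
Function('C')(X) = Add(Pow(X, 2), Mul(39, X))
Function('E')(W) = Add(7, W) (Function('E')(W) = Add(-2, Add(Add(23, W), -14)) = Add(-2, Add(9, W)) = Add(7, W))
Add(Function('E')(-45), Mul(-1, Function('C')(-23))) = Add(Add(7, -45), Mul(-1, Mul(-23, Add(39, -23)))) = Add(-38, Mul(-1, Mul(-23, 16))) = Add(-38, Mul(-1, -368)) = Add(-38, 368) = 330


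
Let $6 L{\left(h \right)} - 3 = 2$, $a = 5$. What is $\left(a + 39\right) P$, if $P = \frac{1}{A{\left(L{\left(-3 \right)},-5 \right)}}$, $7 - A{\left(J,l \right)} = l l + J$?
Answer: $- \frac{264}{113} \approx -2.3363$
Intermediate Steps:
$L{\left(h \right)} = \frac{5}{6}$ ($L{\left(h \right)} = \frac{1}{2} + \frac{1}{6} \cdot 2 = \frac{1}{2} + \frac{1}{3} = \frac{5}{6}$)
$A{\left(J,l \right)} = 7 - J - l^{2}$ ($A{\left(J,l \right)} = 7 - \left(l l + J\right) = 7 - \left(l^{2} + J\right) = 7 - \left(J + l^{2}\right) = 7 - J - l^{2}$)
$P = - \frac{6}{113}$ ($P = \frac{1}{7 - \frac{5}{6} - \left(-5\right)^{2}} = \frac{1}{7 - \frac{5}{6} - 25} = \frac{1}{- \frac{113}{6}} = - \frac{6}{113} \approx -0.053097$)
$\left(a + 39\right) P = \left(5 + 39\right) \left(- \frac{6}{113}\right) = 44 \left(- \frac{6}{113}\right) = - \frac{264}{113}$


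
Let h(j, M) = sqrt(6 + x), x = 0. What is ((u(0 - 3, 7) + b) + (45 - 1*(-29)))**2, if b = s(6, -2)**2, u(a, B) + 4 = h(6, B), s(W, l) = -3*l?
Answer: (106 + sqrt(6))**2 ≈ 11761.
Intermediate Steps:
h(j, M) = sqrt(6) (h(j, M) = sqrt(6 + 0) = sqrt(6))
u(a, B) = -4 + sqrt(6)
b = 36 (b = (-3*(-2))**2 = 6**2 = 36)
((u(0 - 3, 7) + b) + (45 - 1*(-29)))**2 = (((-4 + sqrt(6)) + 36) + (45 - 1*(-29)))**2 = ((32 + sqrt(6)) + (45 + 29))**2 = ((32 + sqrt(6)) + 74)**2 = (106 + sqrt(6))**2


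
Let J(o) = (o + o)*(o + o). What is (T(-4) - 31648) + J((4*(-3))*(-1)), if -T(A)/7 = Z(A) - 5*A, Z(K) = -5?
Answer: -31177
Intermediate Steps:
T(A) = 35 + 35*A (T(A) = -7*(-5 - 5*A) = 35 + 35*A)
J(o) = 4*o**2 (J(o) = (2*o)*(2*o) = 4*o**2)
(T(-4) - 31648) + J((4*(-3))*(-1)) = ((35 + 35*(-4)) - 31648) + 4*((4*(-3))*(-1))**2 = ((35 - 140) - 31648) + 4*(-12*(-1))**2 = (-105 - 31648) + 4*12**2 = -31753 + 4*144 = -31753 + 576 = -31177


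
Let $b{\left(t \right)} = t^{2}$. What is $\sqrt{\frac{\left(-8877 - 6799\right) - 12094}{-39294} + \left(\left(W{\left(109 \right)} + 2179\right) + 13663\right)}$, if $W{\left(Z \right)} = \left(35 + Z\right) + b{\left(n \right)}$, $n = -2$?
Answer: $\frac{\sqrt{685831832945}}{6549} \approx 126.45$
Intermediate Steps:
$W{\left(Z \right)} = 39 + Z$ ($W{\left(Z \right)} = \left(35 + Z\right) + \left(-2\right)^{2} = \left(35 + Z\right) + 4 = 39 + Z$)
$\sqrt{\frac{\left(-8877 - 6799\right) - 12094}{-39294} + \left(\left(W{\left(109 \right)} + 2179\right) + 13663\right)} = \sqrt{\frac{\left(-8877 - 6799\right) - 12094}{-39294} + \left(\left(\left(39 + 109\right) + 2179\right) + 13663\right)} = \sqrt{\left(-15676 - 12094\right) \left(- \frac{1}{39294}\right) + \left(\left(148 + 2179\right) + 13663\right)} = \sqrt{\left(-27770\right) \left(- \frac{1}{39294}\right) + \left(2327 + 13663\right)} = \sqrt{\frac{13885}{19647} + 15990} = \sqrt{\frac{314169415}{19647}} = \frac{\sqrt{685831832945}}{6549}$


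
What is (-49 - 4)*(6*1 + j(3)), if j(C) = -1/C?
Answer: -901/3 ≈ -300.33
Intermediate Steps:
(-49 - 4)*(6*1 + j(3)) = (-49 - 4)*(6*1 - 1/3) = -53*(6 - 1*1/3) = -53*(6 - 1/3) = -53*17/3 = -901/3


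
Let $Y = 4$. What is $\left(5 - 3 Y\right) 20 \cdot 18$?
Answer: $-2520$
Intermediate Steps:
$\left(5 - 3 Y\right) 20 \cdot 18 = \left(5 - 12\right) 20 \cdot 18 = \left(-7\right) 20 \cdot 18 = \left(-140\right) 18 = -2520$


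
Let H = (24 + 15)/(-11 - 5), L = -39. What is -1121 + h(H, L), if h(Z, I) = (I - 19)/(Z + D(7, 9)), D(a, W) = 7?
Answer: -82761/73 ≈ -1133.7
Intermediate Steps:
H = -39/16 (H = 39/(-16) = 39*(-1/16) = -39/16 ≈ -2.4375)
h(Z, I) = (-19 + I)/(7 + Z) (h(Z, I) = (I - 19)/(Z + 7) = (-19 + I)/(7 + Z))
-1121 + h(H, L) = -1121 + (-19 - 39)/(7 - 39/16) = -1121 - 58/(73/16) = -1121 + (16/73)*(-58) = -1121 - 928/73 = -82761/73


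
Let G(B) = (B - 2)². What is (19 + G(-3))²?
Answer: 1936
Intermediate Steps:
G(B) = (-2 + B)²
(19 + G(-3))² = (19 + (-2 - 3)²)² = (19 + (-5)²)² = (19 + 25)² = 44² = 1936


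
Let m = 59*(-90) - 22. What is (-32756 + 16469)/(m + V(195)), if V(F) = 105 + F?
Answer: 16287/5032 ≈ 3.2367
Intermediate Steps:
m = -5332 (m = -5310 - 22 = -5332)
(-32756 + 16469)/(m + V(195)) = (-32756 + 16469)/(-5332 + (105 + 195)) = -16287/(-5332 + 300) = -16287/(-5032) = -16287*(-1/5032) = 16287/5032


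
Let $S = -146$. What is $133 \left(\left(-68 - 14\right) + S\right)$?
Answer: $-30324$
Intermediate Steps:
$133 \left(\left(-68 - 14\right) + S\right) = 133 \left(\left(-68 - 14\right) - 146\right) = 133 \left(-82 - 146\right) = 133 \left(-228\right) = -30324$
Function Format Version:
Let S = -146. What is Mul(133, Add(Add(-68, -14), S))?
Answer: -30324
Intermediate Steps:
Mul(133, Add(Add(-68, -14), S)) = Mul(133, Add(Add(-68, -14), -146)) = Mul(133, Add(-82, -146)) = Mul(133, -228) = -30324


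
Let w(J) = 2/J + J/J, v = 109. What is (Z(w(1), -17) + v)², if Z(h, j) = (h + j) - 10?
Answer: 7225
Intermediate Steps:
w(J) = 1 + 2/J (w(J) = 2/J + 1 = 1 + 2/J)
Z(h, j) = -10 + h + j
(Z(w(1), -17) + v)² = ((-10 + (2 + 1)/1 - 17) + 109)² = ((-10 + 1*3 - 17) + 109)² = ((-10 + 3 - 17) + 109)² = (-24 + 109)² = 85² = 7225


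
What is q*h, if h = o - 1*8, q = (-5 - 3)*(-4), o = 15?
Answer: 224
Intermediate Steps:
q = 32 (q = -8*(-4) = 32)
h = 7 (h = 15 - 1*8 = 15 - 8 = 7)
q*h = 32*7 = 224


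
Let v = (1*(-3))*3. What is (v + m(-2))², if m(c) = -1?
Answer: 100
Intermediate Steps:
v = -9 (v = -3*3 = -9)
(v + m(-2))² = (-9 - 1)² = (-10)² = 100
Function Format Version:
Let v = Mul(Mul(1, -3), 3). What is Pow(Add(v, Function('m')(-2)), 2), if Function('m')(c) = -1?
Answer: 100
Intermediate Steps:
v = -9 (v = Mul(-3, 3) = -9)
Pow(Add(v, Function('m')(-2)), 2) = Pow(Add(-9, -1), 2) = Pow(-10, 2) = 100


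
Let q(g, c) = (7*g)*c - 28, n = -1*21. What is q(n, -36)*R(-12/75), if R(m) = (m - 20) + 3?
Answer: -2258256/25 ≈ -90330.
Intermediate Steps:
n = -21
q(g, c) = -28 + 7*c*g (q(g, c) = 7*c*g - 28 = -28 + 7*c*g)
R(m) = -17 + m (R(m) = (-20 + m) + 3 = -17 + m)
q(n, -36)*R(-12/75) = (-28 + 7*(-36)*(-21))*(-17 - 12/75) = (-28 + 5292)*(-17 - 12*1/75) = 5264*(-17 - 4/25) = 5264*(-429/25) = -2258256/25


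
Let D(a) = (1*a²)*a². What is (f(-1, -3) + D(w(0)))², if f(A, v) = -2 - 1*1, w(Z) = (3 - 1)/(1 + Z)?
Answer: 169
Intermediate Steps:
w(Z) = 2/(1 + Z)
f(A, v) = -3 (f(A, v) = -2 - 1 = -3)
D(a) = a⁴ (D(a) = a²*a² = a⁴)
(f(-1, -3) + D(w(0)))² = (-3 + (2/(1 + 0))⁴)² = (-3 + (2/1)⁴)² = (-3 + (2*1)⁴)² = (-3 + 2⁴)² = (-3 + 16)² = 13² = 169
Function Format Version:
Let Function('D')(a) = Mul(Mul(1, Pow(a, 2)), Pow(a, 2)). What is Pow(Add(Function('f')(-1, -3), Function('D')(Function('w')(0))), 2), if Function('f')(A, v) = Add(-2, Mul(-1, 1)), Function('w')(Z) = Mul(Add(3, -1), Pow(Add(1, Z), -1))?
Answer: 169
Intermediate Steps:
Function('w')(Z) = Mul(2, Pow(Add(1, Z), -1))
Function('f')(A, v) = -3 (Function('f')(A, v) = Add(-2, -1) = -3)
Function('D')(a) = Pow(a, 4) (Function('D')(a) = Mul(Pow(a, 2), Pow(a, 2)) = Pow(a, 4))
Pow(Add(Function('f')(-1, -3), Function('D')(Function('w')(0))), 2) = Pow(Add(-3, Pow(Mul(2, Pow(Add(1, 0), -1)), 4)), 2) = Pow(Add(-3, Pow(Mul(2, Pow(1, -1)), 4)), 2) = Pow(Add(-3, Pow(Mul(2, 1), 4)), 2) = Pow(Add(-3, Pow(2, 4)), 2) = Pow(Add(-3, 16), 2) = Pow(13, 2) = 169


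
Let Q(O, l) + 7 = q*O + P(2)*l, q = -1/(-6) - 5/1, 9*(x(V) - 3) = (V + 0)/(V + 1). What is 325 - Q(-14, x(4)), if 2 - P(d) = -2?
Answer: 11339/45 ≈ 251.98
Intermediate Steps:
x(V) = 3 + V/(9*(1 + V)) (x(V) = 3 + ((V + 0)/(V + 1))/9 = 3 + (V/(1 + V))/9 = 3 + V/(9*(1 + V)))
q = -29/6 (q = -1*(-1/6) - 5*1 = 1/6 - 5 = -29/6 ≈ -4.8333)
P(d) = 4 (P(d) = 2 - 1*(-2) = 2 + 2 = 4)
Q(O, l) = -7 + 4*l - 29*O/6 (Q(O, l) = -7 + (-29*O/6 + 4*l) = -7 + (4*l - 29*O/6) = -7 + 4*l - 29*O/6)
325 - Q(-14, x(4)) = 325 - (-7 + 4*((27 + 28*4)/(9*(1 + 4))) - 29/6*(-14)) = 325 - (-7 + 4*((1/9)*(27 + 112)/5) + 203/3) = 325 - (-7 + 4*((1/9)*(1/5)*139) + 203/3) = 325 - (-7 + 4*(139/45) + 203/3) = 325 - (-7 + 556/45 + 203/3) = 325 - 1*3286/45 = 325 - 3286/45 = 11339/45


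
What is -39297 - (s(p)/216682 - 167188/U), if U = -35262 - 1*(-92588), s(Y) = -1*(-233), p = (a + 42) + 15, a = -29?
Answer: -244045978418673/6210756166 ≈ -39294.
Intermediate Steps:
p = 28 (p = (-29 + 42) + 15 = 13 + 15 = 28)
s(Y) = 233
U = 57326 (U = -35262 + 92588 = 57326)
-39297 - (s(p)/216682 - 167188/U) = -39297 - (233/216682 - 167188/57326) = -39297 - (233*(1/216682) - 167188*1/57326) = -39297 - (233/216682 - 83594/28663) = -39297 - 1*(-18106636629/6210756166) = -39297 + 18106636629/6210756166 = -244045978418673/6210756166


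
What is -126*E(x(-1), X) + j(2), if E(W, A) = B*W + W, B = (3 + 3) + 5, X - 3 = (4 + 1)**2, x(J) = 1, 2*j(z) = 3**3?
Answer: -2997/2 ≈ -1498.5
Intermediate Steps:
j(z) = 27/2 (j(z) = (1/2)*3**3 = (1/2)*27 = 27/2)
X = 28 (X = 3 + (4 + 1)**2 = 3 + 5**2 = 3 + 25 = 28)
B = 11 (B = 6 + 5 = 11)
E(W, A) = 12*W (E(W, A) = 11*W + W = 12*W)
-126*E(x(-1), X) + j(2) = -1512 + 27/2 = -2997/2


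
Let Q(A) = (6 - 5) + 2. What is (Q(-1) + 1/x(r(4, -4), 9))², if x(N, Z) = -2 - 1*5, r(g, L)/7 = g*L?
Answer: 400/49 ≈ 8.1633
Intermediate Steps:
r(g, L) = 7*L*g (r(g, L) = 7*(g*L) = 7*(L*g) = 7*L*g)
Q(A) = 3 (Q(A) = 1 + 2 = 3)
x(N, Z) = -7 (x(N, Z) = -2 - 5 = -7)
(Q(-1) + 1/x(r(4, -4), 9))² = (3 + 1/(-7))² = (3 - ⅐)² = (20/7)² = 400/49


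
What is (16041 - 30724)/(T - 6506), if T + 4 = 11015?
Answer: -14683/4505 ≈ -3.2593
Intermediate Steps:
T = 11011 (T = -4 + 11015 = 11011)
(16041 - 30724)/(T - 6506) = (16041 - 30724)/(11011 - 6506) = -14683/4505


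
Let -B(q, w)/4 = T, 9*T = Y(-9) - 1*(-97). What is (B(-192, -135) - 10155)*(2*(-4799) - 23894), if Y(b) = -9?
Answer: 1024263508/3 ≈ 3.4142e+8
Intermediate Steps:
T = 88/9 (T = (-9 - 1*(-97))/9 = (-9 + 97)/9 = (⅑)*88 = 88/9 ≈ 9.7778)
B(q, w) = -352/9 (B(q, w) = -4*88/9 = -352/9)
(B(-192, -135) - 10155)*(2*(-4799) - 23894) = (-352/9 - 10155)*(2*(-4799) - 23894) = -91747*(-9598 - 23894)/9 = -91747/9*(-33492) = 1024263508/3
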